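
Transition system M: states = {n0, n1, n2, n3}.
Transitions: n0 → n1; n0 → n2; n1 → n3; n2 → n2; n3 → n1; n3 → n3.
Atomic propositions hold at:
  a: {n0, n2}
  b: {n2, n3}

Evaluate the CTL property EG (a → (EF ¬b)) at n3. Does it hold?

Sat(¬b) = {n0, n1}
EF ¬b: least fixpoint, start Z0 = {n0, n1}, add states with some successor in Z. Z1 = {n0, n1, n3}; fixed.
Sat(EF ¬b) = {n0, n1, n3}
Sat(a → (EF ¬b)) = {n0, n1, n3}
EG (a → (EF ¬b)): greatest fixpoint, start Z0 = {n0, n1, n3}, keep only states in Sat with some successor in Z. Already a fixed point.
Sat(EG (a → (EF ¬b))) = {n0, n1, n3}
n3 ∈ Sat(EG (a → (EF ¬b))) = {n0, n1, n3}, so the formula holds at n3.

Yes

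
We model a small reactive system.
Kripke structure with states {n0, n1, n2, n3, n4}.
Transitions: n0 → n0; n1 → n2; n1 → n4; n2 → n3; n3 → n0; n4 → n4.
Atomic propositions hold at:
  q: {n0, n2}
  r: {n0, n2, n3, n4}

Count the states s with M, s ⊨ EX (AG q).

AG q: greatest fixpoint, start Z0 = {n0, n2}, keep only states in Sat with every successor in Z. Z1 = {n0}; fixed.
Sat(AG q) = {n0}
Sat(EX (AG q)) = {s : some successor in {n0}} = {n0, n3}
|Sat(EX (AG q))| = |{n0, n3}| = 2.

2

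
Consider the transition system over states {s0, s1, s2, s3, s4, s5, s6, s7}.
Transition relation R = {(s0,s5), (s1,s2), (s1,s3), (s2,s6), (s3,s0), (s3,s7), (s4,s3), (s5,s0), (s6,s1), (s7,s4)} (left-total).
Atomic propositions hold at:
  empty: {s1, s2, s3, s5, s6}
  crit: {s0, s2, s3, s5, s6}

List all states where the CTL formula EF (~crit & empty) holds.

Sat(~crit) = {s1, s4, s7}
Sat(~crit & empty) = {s1}
EF (~crit & empty): least fixpoint, start Z0 = {s1}, add states with some successor in Z. Z1 = {s1, s6}; Z2 = {s1, s2, s6}; fixed.
Sat(EF (~crit & empty)) = {s1, s2, s6}

{s1, s2, s6}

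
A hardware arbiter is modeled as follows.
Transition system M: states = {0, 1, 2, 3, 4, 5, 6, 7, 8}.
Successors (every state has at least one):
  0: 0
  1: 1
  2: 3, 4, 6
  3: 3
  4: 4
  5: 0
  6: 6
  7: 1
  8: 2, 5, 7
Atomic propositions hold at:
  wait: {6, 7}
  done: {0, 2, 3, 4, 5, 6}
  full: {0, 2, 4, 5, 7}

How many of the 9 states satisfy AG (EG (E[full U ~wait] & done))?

Sat(~wait) = {0, 1, 2, 3, 4, 5, 8}
E[full U ~wait]: least fixpoint, start Z0 = Sat(~wait) = {0, 1, 2, 3, 4, 5, 8}, add states in Sat(full) with some successor in Z. Z1 = {0, 1, 2, 3, 4, 5, 7, 8}; fixed.
Sat(E[full U ~wait]) = {0, 1, 2, 3, 4, 5, 7, 8}
Sat(E[full U ~wait] & done) = {0, 2, 3, 4, 5}
EG (E[full U ~wait] & done): greatest fixpoint, start Z0 = {0, 2, 3, 4, 5}, keep only states in Sat with some successor in Z. Already a fixed point.
Sat(EG (E[full U ~wait] & done)) = {0, 2, 3, 4, 5}
AG (EG (E[full U ~wait] & done)): greatest fixpoint, start Z0 = {0, 2, 3, 4, 5}, keep only states in Sat with every successor in Z. Z1 = {0, 3, 4, 5}; fixed.
Sat(AG (EG (E[full U ~wait] & done))) = {0, 3, 4, 5}
|Sat(AG (EG (E[full U ~wait] & done)))| = |{0, 3, 4, 5}| = 4.

4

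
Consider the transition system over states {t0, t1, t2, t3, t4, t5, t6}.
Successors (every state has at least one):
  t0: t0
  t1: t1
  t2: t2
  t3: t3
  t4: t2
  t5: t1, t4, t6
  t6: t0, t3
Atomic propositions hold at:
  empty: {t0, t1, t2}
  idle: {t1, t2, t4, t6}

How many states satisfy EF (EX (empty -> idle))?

6

Sat(empty -> idle) = {t1, t2, t3, t4, t5, t6}
Sat(EX (empty -> idle)) = {s : some successor in {t1, t2, t3, t4, t5, t6}} = {t1, t2, t3, t4, t5, t6}
EF (EX (empty -> idle)): least fixpoint, start Z0 = {t1, t2, t3, t4, t5, t6}, add states with some successor in Z. Already a fixed point.
Sat(EF (EX (empty -> idle))) = {t1, t2, t3, t4, t5, t6}
|Sat(EF (EX (empty -> idle)))| = |{t1, t2, t3, t4, t5, t6}| = 6.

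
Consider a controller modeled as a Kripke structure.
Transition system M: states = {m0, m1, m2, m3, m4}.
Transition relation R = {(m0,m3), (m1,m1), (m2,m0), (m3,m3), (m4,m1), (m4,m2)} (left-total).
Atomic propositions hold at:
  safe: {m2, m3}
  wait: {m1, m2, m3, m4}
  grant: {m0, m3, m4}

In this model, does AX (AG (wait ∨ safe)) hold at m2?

Sat(wait ∨ safe) = {m1, m2, m3, m4}
AG (wait ∨ safe): greatest fixpoint, start Z0 = {m1, m2, m3, m4}, keep only states in Sat with every successor in Z. Z1 = {m1, m3, m4}; Z2 = {m1, m3}; fixed.
Sat(AG (wait ∨ safe)) = {m1, m3}
Sat(AX (AG (wait ∨ safe))) = {s : every successor in {m1, m3}} = {m0, m1, m3}
m2 ∉ Sat(AX (AG (wait ∨ safe))) = {m0, m1, m3}, so the formula does not hold at m2.

No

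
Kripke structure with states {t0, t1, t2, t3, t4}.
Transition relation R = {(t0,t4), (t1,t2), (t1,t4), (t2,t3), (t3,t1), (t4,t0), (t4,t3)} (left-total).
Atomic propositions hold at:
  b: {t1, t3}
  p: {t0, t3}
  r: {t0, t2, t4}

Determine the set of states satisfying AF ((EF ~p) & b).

{t1, t2, t3}

Sat(~p) = {t1, t2, t4}
EF ~p: least fixpoint, start Z0 = {t1, t2, t4}, add states with some successor in Z. Z1 = {t0, t1, t2, t3, t4}; fixed.
Sat(EF ~p) = {t0, t1, t2, t3, t4}
Sat((EF ~p) & b) = {t1, t3}
AF ((EF ~p) & b): least fixpoint, start Z0 = {t1, t3}, add states with every successor in Z. Z1 = {t1, t2, t3}; fixed.
Sat(AF ((EF ~p) & b)) = {t1, t2, t3}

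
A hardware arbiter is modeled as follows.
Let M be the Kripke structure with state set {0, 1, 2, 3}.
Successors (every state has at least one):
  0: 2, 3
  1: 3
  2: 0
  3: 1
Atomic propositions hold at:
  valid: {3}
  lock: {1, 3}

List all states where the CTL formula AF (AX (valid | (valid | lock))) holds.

Sat(valid | lock) = {1, 3}
Sat(valid | (valid | lock)) = {1, 3}
Sat(AX (valid | (valid | lock))) = {s : every successor in {1, 3}} = {1, 3}
AF (AX (valid | (valid | lock))): least fixpoint, start Z0 = {1, 3}, add states with every successor in Z. Already a fixed point.
Sat(AF (AX (valid | (valid | lock)))) = {1, 3}

{1, 3}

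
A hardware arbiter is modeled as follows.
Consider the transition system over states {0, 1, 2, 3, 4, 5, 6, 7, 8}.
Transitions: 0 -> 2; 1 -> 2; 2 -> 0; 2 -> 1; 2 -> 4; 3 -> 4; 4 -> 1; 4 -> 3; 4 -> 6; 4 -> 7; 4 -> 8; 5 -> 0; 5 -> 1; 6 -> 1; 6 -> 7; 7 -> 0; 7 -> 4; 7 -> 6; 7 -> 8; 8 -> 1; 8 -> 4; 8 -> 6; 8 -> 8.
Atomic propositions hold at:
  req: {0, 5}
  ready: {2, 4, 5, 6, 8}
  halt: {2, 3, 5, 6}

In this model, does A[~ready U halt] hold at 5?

Yes

Sat(~ready) = {0, 1, 3, 7}
A[~ready U halt]: least fixpoint, start Z0 = Sat(halt) = {2, 3, 5, 6}, add states in Sat(~ready) with every successor in Z. Z1 = {0, 1, 2, 3, 5, 6}; fixed.
Sat(A[~ready U halt]) = {0, 1, 2, 3, 5, 6}
5 ∈ Sat(A[~ready U halt]) = {0, 1, 2, 3, 5, 6}, so the formula holds at 5.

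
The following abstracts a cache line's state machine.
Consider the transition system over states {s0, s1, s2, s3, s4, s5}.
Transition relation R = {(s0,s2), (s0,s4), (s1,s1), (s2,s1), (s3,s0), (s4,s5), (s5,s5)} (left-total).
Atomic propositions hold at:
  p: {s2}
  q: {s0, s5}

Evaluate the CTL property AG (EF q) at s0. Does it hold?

EF q: least fixpoint, start Z0 = {s0, s5}, add states with some successor in Z. Z1 = {s0, s3, s4, s5}; fixed.
Sat(EF q) = {s0, s3, s4, s5}
AG (EF q): greatest fixpoint, start Z0 = {s0, s3, s4, s5}, keep only states in Sat with every successor in Z. Z1 = {s3, s4, s5}; Z2 = {s4, s5}; fixed.
Sat(AG (EF q)) = {s4, s5}
s0 ∉ Sat(AG (EF q)) = {s4, s5}, so the formula does not hold at s0.

No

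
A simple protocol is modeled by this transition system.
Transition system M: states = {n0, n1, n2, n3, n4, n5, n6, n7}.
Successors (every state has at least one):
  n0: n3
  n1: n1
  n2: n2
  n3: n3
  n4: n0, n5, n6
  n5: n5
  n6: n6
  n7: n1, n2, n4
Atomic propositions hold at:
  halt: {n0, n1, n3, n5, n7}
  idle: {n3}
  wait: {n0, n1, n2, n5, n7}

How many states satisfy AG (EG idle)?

1

EG idle: greatest fixpoint, start Z0 = {n3}, keep only states in Sat with some successor in Z. Already a fixed point.
Sat(EG idle) = {n3}
AG (EG idle): greatest fixpoint, start Z0 = {n3}, keep only states in Sat with every successor in Z. Already a fixed point.
Sat(AG (EG idle)) = {n3}
|Sat(AG (EG idle))| = |{n3}| = 1.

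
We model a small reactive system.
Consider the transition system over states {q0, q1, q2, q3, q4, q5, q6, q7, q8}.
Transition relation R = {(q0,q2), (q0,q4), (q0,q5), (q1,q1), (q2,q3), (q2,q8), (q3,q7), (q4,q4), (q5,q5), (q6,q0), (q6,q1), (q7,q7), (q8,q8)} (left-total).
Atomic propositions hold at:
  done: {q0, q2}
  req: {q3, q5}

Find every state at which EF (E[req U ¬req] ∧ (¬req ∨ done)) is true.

{q0, q1, q2, q3, q4, q6, q7, q8}

Sat(¬req) = {q0, q1, q2, q4, q6, q7, q8}
E[req U ¬req]: least fixpoint, start Z0 = Sat(¬req) = {q0, q1, q2, q4, q6, q7, q8}, add states in Sat(req) with some successor in Z. Z1 = {q0, q1, q2, q3, q4, q6, q7, q8}; fixed.
Sat(E[req U ¬req]) = {q0, q1, q2, q3, q4, q6, q7, q8}
Sat(¬req ∨ done) = {q0, q1, q2, q4, q6, q7, q8}
Sat(E[req U ¬req] ∧ (¬req ∨ done)) = {q0, q1, q2, q4, q6, q7, q8}
EF (E[req U ¬req] ∧ (¬req ∨ done)): least fixpoint, start Z0 = {q0, q1, q2, q4, q6, q7, q8}, add states with some successor in Z. Z1 = {q0, q1, q2, q3, q4, q6, q7, q8}; fixed.
Sat(EF (E[req U ¬req] ∧ (¬req ∨ done))) = {q0, q1, q2, q3, q4, q6, q7, q8}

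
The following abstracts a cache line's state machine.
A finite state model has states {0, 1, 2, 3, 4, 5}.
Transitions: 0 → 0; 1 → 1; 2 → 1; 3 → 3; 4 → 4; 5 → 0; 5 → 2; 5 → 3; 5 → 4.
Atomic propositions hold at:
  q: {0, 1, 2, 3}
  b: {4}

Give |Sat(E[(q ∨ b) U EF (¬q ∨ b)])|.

Sat(q ∨ b) = {0, 1, 2, 3, 4}
Sat(¬q) = {4, 5}
Sat(¬q ∨ b) = {4, 5}
EF (¬q ∨ b): least fixpoint, start Z0 = {4, 5}, add states with some successor in Z. Already a fixed point.
Sat(EF (¬q ∨ b)) = {4, 5}
E[(q ∨ b) U EF (¬q ∨ b)]: least fixpoint, start Z0 = Sat(EF (¬q ∨ b)) = {4, 5}, add states in Sat(q ∨ b) with some successor in Z. Already a fixed point.
Sat(E[(q ∨ b) U EF (¬q ∨ b)]) = {4, 5}
|Sat(E[(q ∨ b) U EF (¬q ∨ b)])| = |{4, 5}| = 2.

2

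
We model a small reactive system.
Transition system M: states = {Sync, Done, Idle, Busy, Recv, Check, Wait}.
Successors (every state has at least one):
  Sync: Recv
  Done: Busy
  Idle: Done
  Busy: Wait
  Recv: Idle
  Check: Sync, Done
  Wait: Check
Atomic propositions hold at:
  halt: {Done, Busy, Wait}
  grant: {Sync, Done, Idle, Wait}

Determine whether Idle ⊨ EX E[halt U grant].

E[halt U grant]: least fixpoint, start Z0 = Sat(grant) = {Sync, Done, Idle, Wait}, add states in Sat(halt) with some successor in Z. Z1 = {Sync, Done, Idle, Busy, Wait}; fixed.
Sat(E[halt U grant]) = {Sync, Done, Idle, Busy, Wait}
Sat(EX E[halt U grant]) = {s : some successor in {Sync, Done, Idle, Busy, Wait}} = {Done, Idle, Busy, Recv, Check}
Idle ∈ Sat(EX E[halt U grant]) = {Done, Idle, Busy, Recv, Check}, so the formula holds at Idle.

Yes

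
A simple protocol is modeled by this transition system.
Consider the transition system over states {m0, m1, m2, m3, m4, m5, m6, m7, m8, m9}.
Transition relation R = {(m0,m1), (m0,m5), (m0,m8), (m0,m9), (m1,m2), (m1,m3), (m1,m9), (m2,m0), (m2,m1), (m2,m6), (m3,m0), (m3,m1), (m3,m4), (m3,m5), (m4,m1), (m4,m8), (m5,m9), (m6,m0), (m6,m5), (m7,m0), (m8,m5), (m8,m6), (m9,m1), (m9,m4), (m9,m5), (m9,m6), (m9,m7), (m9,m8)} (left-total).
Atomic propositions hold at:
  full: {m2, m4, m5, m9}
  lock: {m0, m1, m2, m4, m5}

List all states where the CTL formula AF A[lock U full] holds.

A[lock U full]: least fixpoint, start Z0 = Sat(full) = {m2, m4, m5, m9}, add states in Sat(lock) with every successor in Z. Already a fixed point.
Sat(A[lock U full]) = {m2, m4, m5, m9}
AF A[lock U full]: least fixpoint, start Z0 = {m2, m4, m5, m9}, add states with every successor in Z. Already a fixed point.
Sat(AF A[lock U full]) = {m2, m4, m5, m9}

{m2, m4, m5, m9}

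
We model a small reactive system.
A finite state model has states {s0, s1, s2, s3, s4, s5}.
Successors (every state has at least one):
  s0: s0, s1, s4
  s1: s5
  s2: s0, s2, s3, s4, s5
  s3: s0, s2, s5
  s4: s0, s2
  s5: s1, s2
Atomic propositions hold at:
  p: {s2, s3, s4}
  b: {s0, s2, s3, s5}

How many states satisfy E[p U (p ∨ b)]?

5

Sat(p ∨ b) = {s0, s2, s3, s4, s5}
E[p U (p ∨ b)]: least fixpoint, start Z0 = Sat((p ∨ b)) = {s0, s2, s3, s4, s5}, add states in Sat(p) with some successor in Z. Already a fixed point.
Sat(E[p U (p ∨ b)]) = {s0, s2, s3, s4, s5}
|Sat(E[p U (p ∨ b)])| = |{s0, s2, s3, s4, s5}| = 5.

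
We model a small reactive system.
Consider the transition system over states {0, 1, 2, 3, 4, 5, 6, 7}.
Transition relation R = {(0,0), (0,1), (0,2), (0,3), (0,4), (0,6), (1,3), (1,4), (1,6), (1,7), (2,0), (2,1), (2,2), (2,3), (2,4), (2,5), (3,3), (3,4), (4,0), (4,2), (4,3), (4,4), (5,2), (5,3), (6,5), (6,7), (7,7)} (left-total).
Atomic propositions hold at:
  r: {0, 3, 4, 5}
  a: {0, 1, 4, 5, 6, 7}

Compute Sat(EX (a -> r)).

{0, 1, 2, 3, 4, 5, 6}

Sat(a -> r) = {0, 2, 3, 4, 5}
Sat(EX (a -> r)) = {s : some successor in {0, 2, 3, 4, 5}} = {0, 1, 2, 3, 4, 5, 6}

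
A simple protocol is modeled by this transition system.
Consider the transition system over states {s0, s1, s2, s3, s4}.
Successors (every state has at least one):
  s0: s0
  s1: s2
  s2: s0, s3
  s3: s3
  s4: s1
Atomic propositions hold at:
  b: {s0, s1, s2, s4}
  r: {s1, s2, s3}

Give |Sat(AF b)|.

AF b: least fixpoint, start Z0 = {s0, s1, s2, s4}, add states with every successor in Z. Already a fixed point.
Sat(AF b) = {s0, s1, s2, s4}
|Sat(AF b)| = |{s0, s1, s2, s4}| = 4.

4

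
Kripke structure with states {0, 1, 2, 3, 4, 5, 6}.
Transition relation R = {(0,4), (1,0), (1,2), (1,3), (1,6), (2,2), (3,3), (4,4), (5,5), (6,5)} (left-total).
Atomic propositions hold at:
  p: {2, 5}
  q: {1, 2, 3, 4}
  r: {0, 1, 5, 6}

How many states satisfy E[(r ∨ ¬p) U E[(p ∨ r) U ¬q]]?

Sat(¬p) = {0, 1, 3, 4, 6}
Sat(r ∨ ¬p) = {0, 1, 3, 4, 5, 6}
Sat(p ∨ r) = {0, 1, 2, 5, 6}
Sat(¬q) = {0, 5, 6}
E[(p ∨ r) U ¬q]: least fixpoint, start Z0 = Sat(¬q) = {0, 5, 6}, add states in Sat(p ∨ r) with some successor in Z. Z1 = {0, 1, 5, 6}; fixed.
Sat(E[(p ∨ r) U ¬q]) = {0, 1, 5, 6}
E[(r ∨ ¬p) U E[(p ∨ r) U ¬q]]: least fixpoint, start Z0 = Sat(E[(p ∨ r) U ¬q]) = {0, 1, 5, 6}, add states in Sat(r ∨ ¬p) with some successor in Z. Already a fixed point.
Sat(E[(r ∨ ¬p) U E[(p ∨ r) U ¬q]]) = {0, 1, 5, 6}
|Sat(E[(r ∨ ¬p) U E[(p ∨ r) U ¬q]])| = |{0, 1, 5, 6}| = 4.

4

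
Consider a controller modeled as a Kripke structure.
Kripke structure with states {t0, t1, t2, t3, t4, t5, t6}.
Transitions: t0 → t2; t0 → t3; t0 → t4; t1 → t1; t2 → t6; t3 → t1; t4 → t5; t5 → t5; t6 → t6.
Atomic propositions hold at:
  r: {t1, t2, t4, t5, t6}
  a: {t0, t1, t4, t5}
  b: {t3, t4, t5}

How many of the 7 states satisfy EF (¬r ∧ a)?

1

Sat(¬r) = {t0, t3}
Sat(¬r ∧ a) = {t0}
EF (¬r ∧ a): least fixpoint, start Z0 = {t0}, add states with some successor in Z. Already a fixed point.
Sat(EF (¬r ∧ a)) = {t0}
|Sat(EF (¬r ∧ a))| = |{t0}| = 1.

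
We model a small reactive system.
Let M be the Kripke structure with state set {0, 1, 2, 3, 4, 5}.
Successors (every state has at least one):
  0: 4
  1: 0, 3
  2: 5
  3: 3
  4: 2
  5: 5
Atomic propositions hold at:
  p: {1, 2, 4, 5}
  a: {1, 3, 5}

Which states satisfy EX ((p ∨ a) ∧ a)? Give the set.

Sat(p ∨ a) = {1, 2, 3, 4, 5}
Sat((p ∨ a) ∧ a) = {1, 3, 5}
Sat(EX ((p ∨ a) ∧ a)) = {s : some successor in {1, 3, 5}} = {1, 2, 3, 5}

{1, 2, 3, 5}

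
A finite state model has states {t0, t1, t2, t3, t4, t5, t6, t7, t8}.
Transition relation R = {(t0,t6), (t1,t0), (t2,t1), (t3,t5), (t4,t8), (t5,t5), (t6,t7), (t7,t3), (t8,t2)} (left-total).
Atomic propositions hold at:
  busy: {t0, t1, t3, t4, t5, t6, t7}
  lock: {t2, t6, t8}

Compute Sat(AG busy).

AG busy: greatest fixpoint, start Z0 = {t0, t1, t3, t4, t5, t6, t7}, keep only states in Sat with every successor in Z. Z1 = {t0, t1, t3, t5, t6, t7}; fixed.
Sat(AG busy) = {t0, t1, t3, t5, t6, t7}

{t0, t1, t3, t5, t6, t7}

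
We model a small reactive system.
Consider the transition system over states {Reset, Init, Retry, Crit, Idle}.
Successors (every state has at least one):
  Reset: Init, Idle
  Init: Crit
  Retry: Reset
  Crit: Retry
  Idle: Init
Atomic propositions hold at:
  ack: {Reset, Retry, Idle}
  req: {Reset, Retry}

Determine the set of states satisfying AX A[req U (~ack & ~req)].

Sat(~ack) = {Init, Crit}
Sat(~req) = {Init, Crit, Idle}
Sat(~ack & ~req) = {Init, Crit}
A[req U (~ack & ~req)]: least fixpoint, start Z0 = Sat((~ack & ~req)) = {Init, Crit}, add states in Sat(req) with every successor in Z. Already a fixed point.
Sat(A[req U (~ack & ~req)]) = {Init, Crit}
Sat(AX A[req U (~ack & ~req)]) = {s : every successor in {Init, Crit}} = {Init, Idle}

{Init, Idle}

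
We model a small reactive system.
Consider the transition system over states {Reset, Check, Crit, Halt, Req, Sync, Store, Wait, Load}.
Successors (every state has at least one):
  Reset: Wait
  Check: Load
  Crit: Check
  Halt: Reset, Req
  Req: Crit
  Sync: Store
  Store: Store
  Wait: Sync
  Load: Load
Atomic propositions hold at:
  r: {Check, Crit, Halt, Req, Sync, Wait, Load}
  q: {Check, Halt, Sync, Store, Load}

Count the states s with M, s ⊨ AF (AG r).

AG r: greatest fixpoint, start Z0 = {Check, Crit, Halt, Req, Sync, Wait, Load}, keep only states in Sat with every successor in Z. Z1 = {Check, Crit, Req, Wait, Load}; Z2 = {Check, Crit, Req, Load}; fixed.
Sat(AG r) = {Check, Crit, Req, Load}
AF (AG r): least fixpoint, start Z0 = {Check, Crit, Req, Load}, add states with every successor in Z. Already a fixed point.
Sat(AF (AG r)) = {Check, Crit, Req, Load}
|Sat(AF (AG r))| = |{Check, Crit, Req, Load}| = 4.

4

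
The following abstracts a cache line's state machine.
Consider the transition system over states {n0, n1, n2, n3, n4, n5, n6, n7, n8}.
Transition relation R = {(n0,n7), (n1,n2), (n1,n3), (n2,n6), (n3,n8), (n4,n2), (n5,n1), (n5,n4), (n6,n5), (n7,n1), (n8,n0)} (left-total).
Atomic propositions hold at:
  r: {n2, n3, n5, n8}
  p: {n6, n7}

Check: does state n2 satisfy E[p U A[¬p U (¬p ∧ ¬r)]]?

No

Sat(¬p) = {n0, n1, n2, n3, n4, n5, n8}
Sat(¬r) = {n0, n1, n4, n6, n7}
Sat(¬p ∧ ¬r) = {n0, n1, n4}
A[¬p U (¬p ∧ ¬r)]: least fixpoint, start Z0 = Sat((¬p ∧ ¬r)) = {n0, n1, n4}, add states in Sat(¬p) with every successor in Z. Z1 = {n0, n1, n4, n5, n8}; Z2 = {n0, n1, n3, n4, n5, n8}; fixed.
Sat(A[¬p U (¬p ∧ ¬r)]) = {n0, n1, n3, n4, n5, n8}
E[p U A[¬p U (¬p ∧ ¬r)]]: least fixpoint, start Z0 = Sat(A[¬p U (¬p ∧ ¬r)]) = {n0, n1, n3, n4, n5, n8}, add states in Sat(p) with some successor in Z. Z1 = {n0, n1, n3, n4, n5, n6, n7, n8}; fixed.
Sat(E[p U A[¬p U (¬p ∧ ¬r)]]) = {n0, n1, n3, n4, n5, n6, n7, n8}
n2 ∉ Sat(E[p U A[¬p U (¬p ∧ ¬r)]]) = {n0, n1, n3, n4, n5, n6, n7, n8}, so the formula does not hold at n2.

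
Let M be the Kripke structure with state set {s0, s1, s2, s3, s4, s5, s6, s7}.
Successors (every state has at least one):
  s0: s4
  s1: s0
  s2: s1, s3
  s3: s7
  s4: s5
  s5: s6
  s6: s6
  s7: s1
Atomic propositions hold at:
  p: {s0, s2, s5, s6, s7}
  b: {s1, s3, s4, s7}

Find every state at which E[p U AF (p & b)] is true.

Sat(p & b) = {s7}
AF (p & b): least fixpoint, start Z0 = {s7}, add states with every successor in Z. Z1 = {s3, s7}; fixed.
Sat(AF (p & b)) = {s3, s7}
E[p U AF (p & b)]: least fixpoint, start Z0 = Sat(AF (p & b)) = {s3, s7}, add states in Sat(p) with some successor in Z. Z1 = {s2, s3, s7}; fixed.
Sat(E[p U AF (p & b)]) = {s2, s3, s7}

{s2, s3, s7}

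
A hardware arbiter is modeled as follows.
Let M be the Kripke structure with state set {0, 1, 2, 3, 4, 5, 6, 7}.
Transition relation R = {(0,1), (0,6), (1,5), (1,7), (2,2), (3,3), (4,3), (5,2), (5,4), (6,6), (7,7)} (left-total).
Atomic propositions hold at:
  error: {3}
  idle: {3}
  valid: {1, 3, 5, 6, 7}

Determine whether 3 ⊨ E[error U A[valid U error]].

Yes

A[valid U error]: least fixpoint, start Z0 = Sat(error) = {3}, add states in Sat(valid) with every successor in Z. Already a fixed point.
Sat(A[valid U error]) = {3}
E[error U A[valid U error]]: least fixpoint, start Z0 = Sat(A[valid U error]) = {3}, add states in Sat(error) with some successor in Z. Already a fixed point.
Sat(E[error U A[valid U error]]) = {3}
3 ∈ Sat(E[error U A[valid U error]]) = {3}, so the formula holds at 3.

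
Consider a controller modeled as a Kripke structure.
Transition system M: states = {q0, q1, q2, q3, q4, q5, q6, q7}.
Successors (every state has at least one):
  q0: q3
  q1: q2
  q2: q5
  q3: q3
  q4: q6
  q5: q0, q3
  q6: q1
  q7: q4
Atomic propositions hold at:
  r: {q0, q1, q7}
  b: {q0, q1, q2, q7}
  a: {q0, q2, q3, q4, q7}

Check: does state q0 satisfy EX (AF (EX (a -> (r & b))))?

Sat(r & b) = {q0, q1, q7}
Sat(a -> (r & b)) = {q0, q1, q5, q6, q7}
Sat(EX (a -> (r & b))) = {s : some successor in {q0, q1, q5, q6, q7}} = {q2, q4, q5, q6}
AF (EX (a -> (r & b))): least fixpoint, start Z0 = {q2, q4, q5, q6}, add states with every successor in Z. Z1 = {q1, q2, q4, q5, q6, q7}; fixed.
Sat(AF (EX (a -> (r & b)))) = {q1, q2, q4, q5, q6, q7}
Sat(EX (AF (EX (a -> (r & b))))) = {s : some successor in {q1, q2, q4, q5, q6, q7}} = {q1, q2, q4, q6, q7}
q0 ∉ Sat(EX (AF (EX (a -> (r & b))))) = {q1, q2, q4, q6, q7}, so the formula does not hold at q0.

No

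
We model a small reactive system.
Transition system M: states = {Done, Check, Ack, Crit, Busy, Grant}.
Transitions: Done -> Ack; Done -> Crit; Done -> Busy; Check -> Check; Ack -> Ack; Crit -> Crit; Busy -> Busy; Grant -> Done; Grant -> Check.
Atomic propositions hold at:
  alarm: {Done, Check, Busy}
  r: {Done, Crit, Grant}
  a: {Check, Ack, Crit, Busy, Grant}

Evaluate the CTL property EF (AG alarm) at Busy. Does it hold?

Yes

AG alarm: greatest fixpoint, start Z0 = {Done, Check, Busy}, keep only states in Sat with every successor in Z. Z1 = {Check, Busy}; fixed.
Sat(AG alarm) = {Check, Busy}
EF (AG alarm): least fixpoint, start Z0 = {Check, Busy}, add states with some successor in Z. Z1 = {Done, Check, Busy, Grant}; fixed.
Sat(EF (AG alarm)) = {Done, Check, Busy, Grant}
Busy ∈ Sat(EF (AG alarm)) = {Done, Check, Busy, Grant}, so the formula holds at Busy.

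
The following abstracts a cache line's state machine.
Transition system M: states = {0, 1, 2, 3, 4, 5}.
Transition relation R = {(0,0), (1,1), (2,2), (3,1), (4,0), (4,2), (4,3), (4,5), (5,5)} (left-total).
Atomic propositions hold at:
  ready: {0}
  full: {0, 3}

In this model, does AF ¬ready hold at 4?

Yes

Sat(¬ready) = {1, 2, 3, 4, 5}
AF ¬ready: least fixpoint, start Z0 = {1, 2, 3, 4, 5}, add states with every successor in Z. Already a fixed point.
Sat(AF ¬ready) = {1, 2, 3, 4, 5}
4 ∈ Sat(AF ¬ready) = {1, 2, 3, 4, 5}, so the formula holds at 4.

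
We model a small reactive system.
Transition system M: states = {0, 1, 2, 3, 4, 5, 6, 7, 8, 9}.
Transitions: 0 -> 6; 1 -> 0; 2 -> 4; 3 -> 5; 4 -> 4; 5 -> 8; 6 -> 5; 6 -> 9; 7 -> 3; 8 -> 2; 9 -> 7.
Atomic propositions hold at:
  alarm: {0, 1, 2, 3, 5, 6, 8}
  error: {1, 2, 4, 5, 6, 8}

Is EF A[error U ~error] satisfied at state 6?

Yes

Sat(~error) = {0, 3, 7, 9}
A[error U ~error]: least fixpoint, start Z0 = Sat(~error) = {0, 3, 7, 9}, add states in Sat(error) with every successor in Z. Z1 = {0, 1, 3, 7, 9}; fixed.
Sat(A[error U ~error]) = {0, 1, 3, 7, 9}
EF A[error U ~error]: least fixpoint, start Z0 = {0, 1, 3, 7, 9}, add states with some successor in Z. Z1 = {0, 1, 3, 6, 7, 9}; fixed.
Sat(EF A[error U ~error]) = {0, 1, 3, 6, 7, 9}
6 ∈ Sat(EF A[error U ~error]) = {0, 1, 3, 6, 7, 9}, so the formula holds at 6.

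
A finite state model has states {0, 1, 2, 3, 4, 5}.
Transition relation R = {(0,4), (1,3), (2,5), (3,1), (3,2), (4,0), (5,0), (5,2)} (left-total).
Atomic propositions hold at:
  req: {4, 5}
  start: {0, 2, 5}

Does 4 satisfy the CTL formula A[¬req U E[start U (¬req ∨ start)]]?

Sat(¬req) = {0, 1, 2, 3}
Sat(¬req ∨ start) = {0, 1, 2, 3, 5}
E[start U (¬req ∨ start)]: least fixpoint, start Z0 = Sat((¬req ∨ start)) = {0, 1, 2, 3, 5}, add states in Sat(start) with some successor in Z. Already a fixed point.
Sat(E[start U (¬req ∨ start)]) = {0, 1, 2, 3, 5}
A[¬req U E[start U (¬req ∨ start)]]: least fixpoint, start Z0 = Sat(E[start U (¬req ∨ start)]) = {0, 1, 2, 3, 5}, add states in Sat(¬req) with every successor in Z. Already a fixed point.
Sat(A[¬req U E[start U (¬req ∨ start)]]) = {0, 1, 2, 3, 5}
4 ∉ Sat(A[¬req U E[start U (¬req ∨ start)]]) = {0, 1, 2, 3, 5}, so the formula does not hold at 4.

No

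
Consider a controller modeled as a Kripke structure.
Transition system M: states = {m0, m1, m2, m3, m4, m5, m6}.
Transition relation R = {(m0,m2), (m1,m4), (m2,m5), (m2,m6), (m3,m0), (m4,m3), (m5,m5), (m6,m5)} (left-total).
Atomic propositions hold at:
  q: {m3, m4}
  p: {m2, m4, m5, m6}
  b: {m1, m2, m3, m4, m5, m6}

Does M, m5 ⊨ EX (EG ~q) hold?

Sat(~q) = {m0, m1, m2, m5, m6}
EG ~q: greatest fixpoint, start Z0 = {m0, m1, m2, m5, m6}, keep only states in Sat with some successor in Z. Z1 = {m0, m2, m5, m6}; fixed.
Sat(EG ~q) = {m0, m2, m5, m6}
Sat(EX (EG ~q)) = {s : some successor in {m0, m2, m5, m6}} = {m0, m2, m3, m5, m6}
m5 ∈ Sat(EX (EG ~q)) = {m0, m2, m3, m5, m6}, so the formula holds at m5.

Yes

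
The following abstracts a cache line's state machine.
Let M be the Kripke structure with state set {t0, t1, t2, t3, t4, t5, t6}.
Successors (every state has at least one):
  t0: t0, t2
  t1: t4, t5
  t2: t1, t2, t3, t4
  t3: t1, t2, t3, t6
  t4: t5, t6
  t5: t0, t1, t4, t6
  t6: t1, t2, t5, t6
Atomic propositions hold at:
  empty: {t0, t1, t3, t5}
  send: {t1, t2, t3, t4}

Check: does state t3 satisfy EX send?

Sat(EX send) = {s : some successor in {t1, t2, t3, t4}} = {t0, t1, t2, t3, t5, t6}
t3 ∈ Sat(EX send) = {t0, t1, t2, t3, t5, t6}, so the formula holds at t3.

Yes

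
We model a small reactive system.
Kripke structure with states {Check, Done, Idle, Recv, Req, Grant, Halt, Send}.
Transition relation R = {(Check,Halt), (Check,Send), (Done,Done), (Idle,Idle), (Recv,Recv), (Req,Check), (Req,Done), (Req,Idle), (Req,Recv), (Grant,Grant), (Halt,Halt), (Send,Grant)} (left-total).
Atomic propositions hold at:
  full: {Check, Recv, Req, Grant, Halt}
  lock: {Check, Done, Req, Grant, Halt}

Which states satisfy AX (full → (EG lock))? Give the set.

EG lock: greatest fixpoint, start Z0 = {Check, Done, Req, Grant, Halt}, keep only states in Sat with some successor in Z. Already a fixed point.
Sat(EG lock) = {Check, Done, Req, Grant, Halt}
Sat(full → (EG lock)) = {Check, Done, Idle, Req, Grant, Halt, Send}
Sat(AX (full → (EG lock))) = {s : every successor in {Check, Done, Idle, Req, Grant, Halt, Send}} = {Check, Done, Idle, Grant, Halt, Send}

{Check, Done, Idle, Grant, Halt, Send}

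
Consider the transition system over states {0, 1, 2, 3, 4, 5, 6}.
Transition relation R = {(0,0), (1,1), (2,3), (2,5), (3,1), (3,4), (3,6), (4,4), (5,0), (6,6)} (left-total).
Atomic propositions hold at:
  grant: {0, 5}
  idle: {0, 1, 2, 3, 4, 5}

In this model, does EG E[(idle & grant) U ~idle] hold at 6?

Yes

Sat(idle & grant) = {0, 5}
Sat(~idle) = {6}
E[(idle & grant) U ~idle]: least fixpoint, start Z0 = Sat(~idle) = {6}, add states in Sat(idle & grant) with some successor in Z. Already a fixed point.
Sat(E[(idle & grant) U ~idle]) = {6}
EG E[(idle & grant) U ~idle]: greatest fixpoint, start Z0 = {6}, keep only states in Sat with some successor in Z. Already a fixed point.
Sat(EG E[(idle & grant) U ~idle]) = {6}
6 ∈ Sat(EG E[(idle & grant) U ~idle]) = {6}, so the formula holds at 6.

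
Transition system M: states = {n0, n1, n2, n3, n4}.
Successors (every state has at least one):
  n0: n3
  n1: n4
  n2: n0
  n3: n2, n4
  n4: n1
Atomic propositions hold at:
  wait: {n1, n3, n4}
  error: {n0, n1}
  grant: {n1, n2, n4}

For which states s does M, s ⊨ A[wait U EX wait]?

{n0, n1, n3, n4}

Sat(EX wait) = {s : some successor in {n1, n3, n4}} = {n0, n1, n3, n4}
A[wait U EX wait]: least fixpoint, start Z0 = Sat(EX wait) = {n0, n1, n3, n4}, add states in Sat(wait) with every successor in Z. Already a fixed point.
Sat(A[wait U EX wait]) = {n0, n1, n3, n4}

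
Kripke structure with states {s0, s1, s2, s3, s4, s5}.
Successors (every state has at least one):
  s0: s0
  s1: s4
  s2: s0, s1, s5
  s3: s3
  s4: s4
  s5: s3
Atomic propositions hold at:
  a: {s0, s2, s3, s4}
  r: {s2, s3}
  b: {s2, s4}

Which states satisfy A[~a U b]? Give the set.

{s1, s2, s4}

Sat(~a) = {s1, s5}
A[~a U b]: least fixpoint, start Z0 = Sat(b) = {s2, s4}, add states in Sat(~a) with every successor in Z. Z1 = {s1, s2, s4}; fixed.
Sat(A[~a U b]) = {s1, s2, s4}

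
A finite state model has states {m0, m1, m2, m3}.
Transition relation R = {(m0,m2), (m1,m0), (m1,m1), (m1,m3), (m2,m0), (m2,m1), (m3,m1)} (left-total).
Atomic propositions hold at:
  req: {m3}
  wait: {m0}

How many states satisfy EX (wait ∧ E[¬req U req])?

2

Sat(¬req) = {m0, m1, m2}
E[¬req U req]: least fixpoint, start Z0 = Sat(req) = {m3}, add states in Sat(¬req) with some successor in Z. Z1 = {m1, m3}; Z2 = {m1, m2, m3}; Z3 = {m0, m1, m2, m3}; fixed.
Sat(E[¬req U req]) = {m0, m1, m2, m3}
Sat(wait ∧ E[¬req U req]) = {m0}
Sat(EX (wait ∧ E[¬req U req])) = {s : some successor in {m0}} = {m1, m2}
|Sat(EX (wait ∧ E[¬req U req]))| = |{m1, m2}| = 2.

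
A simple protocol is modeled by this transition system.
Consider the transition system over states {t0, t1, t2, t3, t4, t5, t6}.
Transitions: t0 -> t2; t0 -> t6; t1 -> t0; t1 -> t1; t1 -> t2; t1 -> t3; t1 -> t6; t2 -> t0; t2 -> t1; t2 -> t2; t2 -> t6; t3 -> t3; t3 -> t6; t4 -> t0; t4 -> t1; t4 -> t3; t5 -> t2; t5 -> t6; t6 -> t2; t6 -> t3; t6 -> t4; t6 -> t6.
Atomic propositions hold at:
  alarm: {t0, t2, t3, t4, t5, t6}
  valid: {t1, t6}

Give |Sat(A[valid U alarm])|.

A[valid U alarm]: least fixpoint, start Z0 = Sat(alarm) = {t0, t2, t3, t4, t5, t6}, add states in Sat(valid) with every successor in Z. Already a fixed point.
Sat(A[valid U alarm]) = {t0, t2, t3, t4, t5, t6}
|Sat(A[valid U alarm])| = |{t0, t2, t3, t4, t5, t6}| = 6.

6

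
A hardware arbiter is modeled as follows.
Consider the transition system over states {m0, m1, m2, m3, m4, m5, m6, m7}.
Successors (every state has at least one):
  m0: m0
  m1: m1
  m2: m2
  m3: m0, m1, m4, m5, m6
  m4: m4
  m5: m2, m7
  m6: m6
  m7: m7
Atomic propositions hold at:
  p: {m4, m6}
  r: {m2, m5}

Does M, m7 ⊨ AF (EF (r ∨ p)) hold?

No

Sat(r ∨ p) = {m2, m4, m5, m6}
EF (r ∨ p): least fixpoint, start Z0 = {m2, m4, m5, m6}, add states with some successor in Z. Z1 = {m2, m3, m4, m5, m6}; fixed.
Sat(EF (r ∨ p)) = {m2, m3, m4, m5, m6}
AF (EF (r ∨ p)): least fixpoint, start Z0 = {m2, m3, m4, m5, m6}, add states with every successor in Z. Already a fixed point.
Sat(AF (EF (r ∨ p))) = {m2, m3, m4, m5, m6}
m7 ∉ Sat(AF (EF (r ∨ p))) = {m2, m3, m4, m5, m6}, so the formula does not hold at m7.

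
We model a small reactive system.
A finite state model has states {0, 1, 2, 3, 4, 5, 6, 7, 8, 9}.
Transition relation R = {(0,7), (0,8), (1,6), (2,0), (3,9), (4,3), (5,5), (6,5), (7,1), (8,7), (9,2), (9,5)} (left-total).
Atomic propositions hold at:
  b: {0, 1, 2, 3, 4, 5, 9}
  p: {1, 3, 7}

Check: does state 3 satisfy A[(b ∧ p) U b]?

Sat(b ∧ p) = {1, 3}
A[(b ∧ p) U b]: least fixpoint, start Z0 = Sat(b) = {0, 1, 2, 3, 4, 5, 9}, add states in Sat(b ∧ p) with every successor in Z. Already a fixed point.
Sat(A[(b ∧ p) U b]) = {0, 1, 2, 3, 4, 5, 9}
3 ∈ Sat(A[(b ∧ p) U b]) = {0, 1, 2, 3, 4, 5, 9}, so the formula holds at 3.

Yes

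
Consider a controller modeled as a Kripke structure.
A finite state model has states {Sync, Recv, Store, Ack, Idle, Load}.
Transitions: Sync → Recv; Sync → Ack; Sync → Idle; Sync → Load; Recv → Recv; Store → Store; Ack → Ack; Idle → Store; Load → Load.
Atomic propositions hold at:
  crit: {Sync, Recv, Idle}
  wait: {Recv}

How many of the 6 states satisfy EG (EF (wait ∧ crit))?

Sat(wait ∧ crit) = {Recv}
EF (wait ∧ crit): least fixpoint, start Z0 = {Recv}, add states with some successor in Z. Z1 = {Sync, Recv}; fixed.
Sat(EF (wait ∧ crit)) = {Sync, Recv}
EG (EF (wait ∧ crit)): greatest fixpoint, start Z0 = {Sync, Recv}, keep only states in Sat with some successor in Z. Already a fixed point.
Sat(EG (EF (wait ∧ crit))) = {Sync, Recv}
|Sat(EG (EF (wait ∧ crit)))| = |{Sync, Recv}| = 2.

2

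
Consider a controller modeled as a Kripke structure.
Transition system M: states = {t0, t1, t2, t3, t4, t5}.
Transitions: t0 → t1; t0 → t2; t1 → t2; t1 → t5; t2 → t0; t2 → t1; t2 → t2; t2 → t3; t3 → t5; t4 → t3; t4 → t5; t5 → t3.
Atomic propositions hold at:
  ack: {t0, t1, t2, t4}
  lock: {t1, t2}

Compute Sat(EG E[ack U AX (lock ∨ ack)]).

{t0, t1, t2}

Sat(lock ∨ ack) = {t0, t1, t2, t4}
Sat(AX (lock ∨ ack)) = {s : every successor in {t0, t1, t2, t4}} = {t0}
E[ack U AX (lock ∨ ack)]: least fixpoint, start Z0 = Sat(AX (lock ∨ ack)) = {t0}, add states in Sat(ack) with some successor in Z. Z1 = {t0, t2}; Z2 = {t0, t1, t2}; fixed.
Sat(E[ack U AX (lock ∨ ack)]) = {t0, t1, t2}
EG E[ack U AX (lock ∨ ack)]: greatest fixpoint, start Z0 = {t0, t1, t2}, keep only states in Sat with some successor in Z. Already a fixed point.
Sat(EG E[ack U AX (lock ∨ ack)]) = {t0, t1, t2}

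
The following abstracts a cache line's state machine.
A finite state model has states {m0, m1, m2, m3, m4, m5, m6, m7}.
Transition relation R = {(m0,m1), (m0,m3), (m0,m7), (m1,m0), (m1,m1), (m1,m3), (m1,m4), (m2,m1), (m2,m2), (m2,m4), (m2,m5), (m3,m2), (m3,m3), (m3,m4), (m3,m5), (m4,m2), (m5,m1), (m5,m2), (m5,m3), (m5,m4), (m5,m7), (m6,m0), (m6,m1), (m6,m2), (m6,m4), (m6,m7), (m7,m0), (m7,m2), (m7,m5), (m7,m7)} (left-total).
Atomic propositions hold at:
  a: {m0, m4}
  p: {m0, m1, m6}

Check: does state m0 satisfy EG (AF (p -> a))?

Sat(p -> a) = {m0, m2, m3, m4, m5, m7}
AF (p -> a): least fixpoint, start Z0 = {m0, m2, m3, m4, m5, m7}, add states with every successor in Z. Already a fixed point.
Sat(AF (p -> a)) = {m0, m2, m3, m4, m5, m7}
EG (AF (p -> a)): greatest fixpoint, start Z0 = {m0, m2, m3, m4, m5, m7}, keep only states in Sat with some successor in Z. Already a fixed point.
Sat(EG (AF (p -> a))) = {m0, m2, m3, m4, m5, m7}
m0 ∈ Sat(EG (AF (p -> a))) = {m0, m2, m3, m4, m5, m7}, so the formula holds at m0.

Yes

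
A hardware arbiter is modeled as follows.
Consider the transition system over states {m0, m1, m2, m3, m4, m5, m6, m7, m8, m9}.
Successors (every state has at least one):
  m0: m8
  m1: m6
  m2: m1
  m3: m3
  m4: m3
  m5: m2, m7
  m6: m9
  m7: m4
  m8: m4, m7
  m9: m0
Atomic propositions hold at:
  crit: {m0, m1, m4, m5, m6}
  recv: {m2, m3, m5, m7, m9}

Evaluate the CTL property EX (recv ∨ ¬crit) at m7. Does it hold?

No

Sat(¬crit) = {m2, m3, m7, m8, m9}
Sat(recv ∨ ¬crit) = {m2, m3, m5, m7, m8, m9}
Sat(EX (recv ∨ ¬crit)) = {s : some successor in {m2, m3, m5, m7, m8, m9}} = {m0, m3, m4, m5, m6, m8}
m7 ∉ Sat(EX (recv ∨ ¬crit)) = {m0, m3, m4, m5, m6, m8}, so the formula does not hold at m7.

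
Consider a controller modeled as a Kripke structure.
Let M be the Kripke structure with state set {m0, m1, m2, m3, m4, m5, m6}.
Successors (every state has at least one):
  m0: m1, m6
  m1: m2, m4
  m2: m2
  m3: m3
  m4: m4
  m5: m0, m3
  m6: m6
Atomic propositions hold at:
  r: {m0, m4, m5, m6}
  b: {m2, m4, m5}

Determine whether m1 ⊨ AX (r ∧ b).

Sat(r ∧ b) = {m4, m5}
Sat(AX (r ∧ b)) = {s : every successor in {m4, m5}} = {m4}
m1 ∉ Sat(AX (r ∧ b)) = {m4}, so the formula does not hold at m1.

No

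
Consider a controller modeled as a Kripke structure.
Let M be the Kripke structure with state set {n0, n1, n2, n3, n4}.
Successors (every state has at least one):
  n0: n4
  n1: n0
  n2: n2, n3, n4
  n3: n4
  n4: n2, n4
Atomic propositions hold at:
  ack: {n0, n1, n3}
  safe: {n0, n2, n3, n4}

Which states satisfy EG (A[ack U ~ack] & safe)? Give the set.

{n0, n2, n3, n4}

Sat(~ack) = {n2, n4}
A[ack U ~ack]: least fixpoint, start Z0 = Sat(~ack) = {n2, n4}, add states in Sat(ack) with every successor in Z. Z1 = {n0, n2, n3, n4}; Z2 = {n0, n1, n2, n3, n4}; fixed.
Sat(A[ack U ~ack]) = {n0, n1, n2, n3, n4}
Sat(A[ack U ~ack] & safe) = {n0, n2, n3, n4}
EG (A[ack U ~ack] & safe): greatest fixpoint, start Z0 = {n0, n2, n3, n4}, keep only states in Sat with some successor in Z. Already a fixed point.
Sat(EG (A[ack U ~ack] & safe)) = {n0, n2, n3, n4}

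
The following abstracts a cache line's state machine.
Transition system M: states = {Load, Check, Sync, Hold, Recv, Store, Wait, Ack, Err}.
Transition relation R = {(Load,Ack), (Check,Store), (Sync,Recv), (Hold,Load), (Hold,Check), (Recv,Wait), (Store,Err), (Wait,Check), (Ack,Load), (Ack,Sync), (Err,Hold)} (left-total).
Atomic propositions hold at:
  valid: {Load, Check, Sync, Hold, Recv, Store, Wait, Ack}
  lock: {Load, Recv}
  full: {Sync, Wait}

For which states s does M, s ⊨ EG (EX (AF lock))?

{Load, Hold, Ack}

AF lock: least fixpoint, start Z0 = {Load, Recv}, add states with every successor in Z. Z1 = {Load, Sync, Recv}; Z2 = {Load, Sync, Recv, Ack}; fixed.
Sat(AF lock) = {Load, Sync, Recv, Ack}
Sat(EX (AF lock)) = {s : some successor in {Load, Sync, Recv, Ack}} = {Load, Sync, Hold, Ack}
EG (EX (AF lock)): greatest fixpoint, start Z0 = {Load, Sync, Hold, Ack}, keep only states in Sat with some successor in Z. Z1 = {Load, Hold, Ack}; fixed.
Sat(EG (EX (AF lock))) = {Load, Hold, Ack}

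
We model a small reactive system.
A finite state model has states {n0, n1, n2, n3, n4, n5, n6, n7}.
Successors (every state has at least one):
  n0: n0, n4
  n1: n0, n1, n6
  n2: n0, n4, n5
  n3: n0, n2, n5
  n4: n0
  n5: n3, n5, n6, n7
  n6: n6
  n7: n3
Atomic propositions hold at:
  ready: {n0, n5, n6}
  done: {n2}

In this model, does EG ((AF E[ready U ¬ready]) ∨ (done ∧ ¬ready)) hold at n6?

No

Sat(¬ready) = {n1, n2, n3, n4, n7}
E[ready U ¬ready]: least fixpoint, start Z0 = Sat(¬ready) = {n1, n2, n3, n4, n7}, add states in Sat(ready) with some successor in Z. Z1 = {n0, n1, n2, n3, n4, n5, n7}; fixed.
Sat(E[ready U ¬ready]) = {n0, n1, n2, n3, n4, n5, n7}
AF E[ready U ¬ready]: least fixpoint, start Z0 = {n0, n1, n2, n3, n4, n5, n7}, add states with every successor in Z. Already a fixed point.
Sat(AF E[ready U ¬ready]) = {n0, n1, n2, n3, n4, n5, n7}
Sat(done ∧ ¬ready) = {n2}
Sat((AF E[ready U ¬ready]) ∨ (done ∧ ¬ready)) = {n0, n1, n2, n3, n4, n5, n7}
EG ((AF E[ready U ¬ready]) ∨ (done ∧ ¬ready)): greatest fixpoint, start Z0 = {n0, n1, n2, n3, n4, n5, n7}, keep only states in Sat with some successor in Z. Already a fixed point.
Sat(EG ((AF E[ready U ¬ready]) ∨ (done ∧ ¬ready))) = {n0, n1, n2, n3, n4, n5, n7}
n6 ∉ Sat(EG ((AF E[ready U ¬ready]) ∨ (done ∧ ¬ready))) = {n0, n1, n2, n3, n4, n5, n7}, so the formula does not hold at n6.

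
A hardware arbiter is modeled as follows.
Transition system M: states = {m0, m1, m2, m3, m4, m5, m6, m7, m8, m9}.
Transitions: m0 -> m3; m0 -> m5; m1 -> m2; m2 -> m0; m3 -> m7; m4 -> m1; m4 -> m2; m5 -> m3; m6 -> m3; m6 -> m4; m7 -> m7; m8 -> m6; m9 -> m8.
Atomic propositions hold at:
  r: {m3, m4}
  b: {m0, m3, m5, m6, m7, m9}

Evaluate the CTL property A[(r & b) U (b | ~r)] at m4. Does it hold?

Sat(r & b) = {m3}
Sat(~r) = {m0, m1, m2, m5, m6, m7, m8, m9}
Sat(b | ~r) = {m0, m1, m2, m3, m5, m6, m7, m8, m9}
A[(r & b) U (b | ~r)]: least fixpoint, start Z0 = Sat((b | ~r)) = {m0, m1, m2, m3, m5, m6, m7, m8, m9}, add states in Sat(r & b) with every successor in Z. Already a fixed point.
Sat(A[(r & b) U (b | ~r)]) = {m0, m1, m2, m3, m5, m6, m7, m8, m9}
m4 ∉ Sat(A[(r & b) U (b | ~r)]) = {m0, m1, m2, m3, m5, m6, m7, m8, m9}, so the formula does not hold at m4.

No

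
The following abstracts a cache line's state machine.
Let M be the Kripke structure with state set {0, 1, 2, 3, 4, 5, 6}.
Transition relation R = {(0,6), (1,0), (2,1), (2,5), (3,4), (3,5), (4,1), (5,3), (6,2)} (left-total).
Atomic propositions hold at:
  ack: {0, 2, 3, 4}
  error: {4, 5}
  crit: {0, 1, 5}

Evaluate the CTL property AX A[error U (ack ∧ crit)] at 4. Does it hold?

Sat(ack ∧ crit) = {0}
A[error U (ack ∧ crit)]: least fixpoint, start Z0 = Sat((ack ∧ crit)) = {0}, add states in Sat(error) with every successor in Z. Already a fixed point.
Sat(A[error U (ack ∧ crit)]) = {0}
Sat(AX A[error U (ack ∧ crit)]) = {s : every successor in {0}} = {1}
4 ∉ Sat(AX A[error U (ack ∧ crit)]) = {1}, so the formula does not hold at 4.

No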